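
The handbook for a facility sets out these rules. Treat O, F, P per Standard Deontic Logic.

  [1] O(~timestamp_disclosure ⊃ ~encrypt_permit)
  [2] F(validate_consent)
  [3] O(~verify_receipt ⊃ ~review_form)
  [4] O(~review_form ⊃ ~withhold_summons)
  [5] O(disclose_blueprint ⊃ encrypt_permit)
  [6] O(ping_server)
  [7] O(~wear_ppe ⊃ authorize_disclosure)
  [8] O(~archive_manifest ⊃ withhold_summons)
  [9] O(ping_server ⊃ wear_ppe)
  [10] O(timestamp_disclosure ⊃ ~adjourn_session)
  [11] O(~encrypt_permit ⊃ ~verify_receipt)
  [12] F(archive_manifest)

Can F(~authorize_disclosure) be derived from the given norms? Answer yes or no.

No

Premise 7 is O(~wear_ppe ⊃ authorize_disclosure), but O(~wear_ppe) is not derivable from the premises, so it does not yield O(authorize_disclosure).
No other premise forces O(authorize_disclosure). An ideal world satisfying every premise can still have ~authorize_disclosure true, so F(~authorize_disclosure) is not derivable.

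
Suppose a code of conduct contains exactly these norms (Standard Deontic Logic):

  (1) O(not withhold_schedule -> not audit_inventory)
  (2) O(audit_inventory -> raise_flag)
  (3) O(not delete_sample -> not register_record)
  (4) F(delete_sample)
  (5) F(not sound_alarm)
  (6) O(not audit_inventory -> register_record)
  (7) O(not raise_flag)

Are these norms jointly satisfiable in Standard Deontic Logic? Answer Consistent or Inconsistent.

Inconsistent

Premise 7 gives O(not raise_flag).
Premise 2 is O(audit_inventory -> raise_flag); contrapositively O(not raise_flag -> not audit_inventory). Since O(not raise_flag) holds, K gives O(not audit_inventory).
Applying K to premise 6 (O(not audit_inventory -> register_record)) and O(not audit_inventory) yields O(register_record).
Premise 3 is O(not delete_sample -> not register_record); contrapositively O(register_record -> delete_sample). Since O(register_record) holds, K gives O(delete_sample).
Yet premise 4 is F(delete_sample), i.e. O(not delete_sample).
We now have both O(delete_sample) and O(not delete_sample) — delete_sample is simultaneously obligatory and forbidden, violating the D-axiom.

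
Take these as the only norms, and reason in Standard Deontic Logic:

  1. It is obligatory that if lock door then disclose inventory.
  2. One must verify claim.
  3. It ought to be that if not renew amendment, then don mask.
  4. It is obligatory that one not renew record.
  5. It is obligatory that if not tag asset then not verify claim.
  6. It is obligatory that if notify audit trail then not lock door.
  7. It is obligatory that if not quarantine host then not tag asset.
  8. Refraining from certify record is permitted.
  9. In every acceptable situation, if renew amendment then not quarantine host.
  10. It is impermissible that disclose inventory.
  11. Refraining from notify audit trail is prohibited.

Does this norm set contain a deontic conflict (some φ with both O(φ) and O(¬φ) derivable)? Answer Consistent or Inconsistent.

Consistent

Premise 1 is O(lock_door → disclose_inventory), but O(lock_door) is not derivable from the premises, so it does not yield O(disclose_inventory).
So O(disclose_inventory) is not derivable, and the apparent clash with O(¬disclose_inventory) does not arise.
A world satisfying every obligation exists (e.g. certify_record=false, disclose_inventory=false, don_mask=true, lock_door=false, notify_audit_trail=true, quarantine_host=true, renew_amendment=false, renew_record=false, tag_asset=true, verify_claim=true); no atom is both obligatory and forbidden, so the set is consistent.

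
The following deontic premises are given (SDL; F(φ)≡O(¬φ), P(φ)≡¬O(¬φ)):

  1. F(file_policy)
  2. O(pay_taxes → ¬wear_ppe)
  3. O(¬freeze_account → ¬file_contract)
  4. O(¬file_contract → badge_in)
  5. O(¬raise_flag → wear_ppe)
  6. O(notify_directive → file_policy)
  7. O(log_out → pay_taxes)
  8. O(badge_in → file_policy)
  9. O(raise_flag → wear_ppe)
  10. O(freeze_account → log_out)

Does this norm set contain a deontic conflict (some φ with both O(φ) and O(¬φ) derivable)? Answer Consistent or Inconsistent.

Inconsistent

Premises 9 and 5 cover both cases: O(raise_flag → wear_ppe) and O(¬raise_flag → wear_ppe). Since raise_flag ∨ ¬raise_flag is a tautology, O(wear_ppe) follows.
Premise 2, O(pay_taxes → ¬wear_ppe), contraposes to O(wear_ppe → ¬pay_taxes); with O(wear_ppe) we get O(¬pay_taxes).
Premise 7, O(log_out → pay_taxes), contraposes to O(¬pay_taxes → ¬log_out); with O(¬pay_taxes) we get O(¬log_out).
Premise 10, O(freeze_account → log_out), contraposes to O(¬log_out → ¬freeze_account); with O(¬log_out) we get O(¬freeze_account).
From O(¬freeze_account) and premise 3, O(¬freeze_account → ¬file_contract), we obtain O(¬file_contract).
With premise 4, O(¬file_contract → badge_in), the K-axiom yields O(badge_in).
Applying K to premise 8 (O(badge_in → file_policy)) and O(badge_in) yields O(file_policy).
Yet premise 1 is F(file_policy), i.e. O(¬file_policy).
We now have both O(file_policy) and O(¬file_policy) — file_policy is simultaneously obligatory and forbidden, violating the D-axiom.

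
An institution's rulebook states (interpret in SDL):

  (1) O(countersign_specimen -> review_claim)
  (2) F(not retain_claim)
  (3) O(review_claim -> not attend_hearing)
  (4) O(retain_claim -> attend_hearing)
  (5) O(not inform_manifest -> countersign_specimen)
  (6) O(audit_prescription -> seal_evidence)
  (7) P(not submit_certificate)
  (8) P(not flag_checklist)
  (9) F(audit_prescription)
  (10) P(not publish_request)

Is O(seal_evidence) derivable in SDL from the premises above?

No

Premise 6 is O(audit_prescription -> seal_evidence), but O(audit_prescription) is not derivable from the premises, so it does not yield O(seal_evidence).
No other premise forces O(seal_evidence). An ideal world satisfying every premise can still have seal_evidence false, so O(seal_evidence) is not derivable.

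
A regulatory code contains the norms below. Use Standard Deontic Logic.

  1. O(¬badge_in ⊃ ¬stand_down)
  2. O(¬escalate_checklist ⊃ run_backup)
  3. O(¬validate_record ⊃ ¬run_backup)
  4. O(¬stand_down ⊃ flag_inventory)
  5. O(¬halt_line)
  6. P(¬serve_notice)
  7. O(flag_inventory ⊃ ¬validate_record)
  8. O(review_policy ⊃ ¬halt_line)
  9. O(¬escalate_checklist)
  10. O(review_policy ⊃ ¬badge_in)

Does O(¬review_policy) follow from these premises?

Premise 9 gives O(¬escalate_checklist).
With premise 2, O(¬escalate_checklist ⊃ run_backup), the K-axiom yields O(run_backup).
Premise 3 is O(¬validate_record ⊃ ¬run_backup); contrapositively O(run_backup ⊃ validate_record). Since O(run_backup) holds, K gives O(validate_record).
Premise 7 is O(flag_inventory ⊃ ¬validate_record); contrapositively O(validate_record ⊃ ¬flag_inventory). Since O(validate_record) holds, K gives O(¬flag_inventory).
Premise 4 is O(¬stand_down ⊃ flag_inventory); contrapositively O(¬flag_inventory ⊃ stand_down). Since O(¬flag_inventory) holds, K gives O(stand_down).
Premise 1 is O(¬badge_in ⊃ ¬stand_down); contrapositively O(stand_down ⊃ badge_in). Since O(stand_down) holds, K gives O(badge_in).
Premise 10 is O(review_policy ⊃ ¬badge_in); contrapositively O(badge_in ⊃ ¬review_policy). Since O(badge_in) holds, K gives O(¬review_policy).
Premises 5, 6, 8 do not contribute to this derivation.
So O(¬review_policy) follows.

Yes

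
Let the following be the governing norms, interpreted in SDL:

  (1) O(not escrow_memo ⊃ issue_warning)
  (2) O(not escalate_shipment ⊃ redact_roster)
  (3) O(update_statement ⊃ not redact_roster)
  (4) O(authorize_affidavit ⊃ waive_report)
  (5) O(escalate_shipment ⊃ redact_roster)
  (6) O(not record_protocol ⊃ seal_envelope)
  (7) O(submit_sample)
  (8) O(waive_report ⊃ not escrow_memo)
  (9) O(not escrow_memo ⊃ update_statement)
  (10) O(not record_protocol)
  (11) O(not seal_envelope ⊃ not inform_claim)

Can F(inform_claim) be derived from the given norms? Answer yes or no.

No

Premise 11 is O(not seal_envelope ⊃ not inform_claim), but O(not seal_envelope) is not derivable from the premises, so it does not yield O(not inform_claim).
No other premise forces O(not inform_claim). An ideal world satisfying every premise can still have inform_claim true, so F(inform_claim) is not derivable.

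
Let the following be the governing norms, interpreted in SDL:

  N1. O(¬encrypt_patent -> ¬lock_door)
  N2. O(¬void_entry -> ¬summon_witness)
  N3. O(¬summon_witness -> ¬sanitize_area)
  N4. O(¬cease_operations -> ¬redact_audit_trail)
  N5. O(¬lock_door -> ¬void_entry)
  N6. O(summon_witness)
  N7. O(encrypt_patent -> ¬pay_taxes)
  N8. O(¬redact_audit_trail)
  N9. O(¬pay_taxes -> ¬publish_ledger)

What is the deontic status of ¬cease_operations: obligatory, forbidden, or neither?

Neither

Premise 4 is O(¬cease_operations -> ¬redact_audit_trail); even if O(¬redact_audit_trail) held, inferring O(¬cease_operations) would be affirming the consequent — invalid.
No premise or chain of K-axiom applications forces O(¬cease_operations), and none forces O(cease_operations). So ¬cease_operations is neither obligatory nor forbidden under these norms.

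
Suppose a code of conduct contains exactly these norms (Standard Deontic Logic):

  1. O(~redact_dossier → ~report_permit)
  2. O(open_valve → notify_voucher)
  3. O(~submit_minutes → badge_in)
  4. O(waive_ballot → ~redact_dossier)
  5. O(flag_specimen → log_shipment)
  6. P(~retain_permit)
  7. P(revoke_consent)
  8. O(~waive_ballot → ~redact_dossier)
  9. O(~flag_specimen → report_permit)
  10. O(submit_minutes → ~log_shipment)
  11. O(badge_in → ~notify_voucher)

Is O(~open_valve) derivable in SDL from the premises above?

Yes

By case analysis on waive_ballot: premise 4 gives O(waive_ballot → ~redact_dossier) and premise 8 gives O(~waive_ballot → ~redact_dossier), so O(~redact_dossier) either way.
From O(~redact_dossier) and premise 1, O(~redact_dossier → ~report_permit), we obtain O(~report_permit).
Premise 9, O(~flag_specimen → report_permit), contraposes to O(~report_permit → flag_specimen); with O(~report_permit) we get O(flag_specimen).
From O(flag_specimen) and premise 5, O(flag_specimen → log_shipment), we obtain O(log_shipment).
Premise 10 is O(submit_minutes → ~log_shipment); contrapositively O(log_shipment → ~submit_minutes). Since O(log_shipment) holds, K gives O(~submit_minutes).
With premise 3, O(~submit_minutes → badge_in), the K-axiom yields O(badge_in).
With premise 11, O(badge_in → ~notify_voucher), the K-axiom yields O(~notify_voucher).
The contrapositive of premise 2 (O(open_valve → notify_voucher)) is O(~notify_voucher → ~open_valve), and O(~notify_voucher) is already established, so O(~open_valve).
Premises 6, 7 do not contribute to this derivation.
So O(~open_valve) follows.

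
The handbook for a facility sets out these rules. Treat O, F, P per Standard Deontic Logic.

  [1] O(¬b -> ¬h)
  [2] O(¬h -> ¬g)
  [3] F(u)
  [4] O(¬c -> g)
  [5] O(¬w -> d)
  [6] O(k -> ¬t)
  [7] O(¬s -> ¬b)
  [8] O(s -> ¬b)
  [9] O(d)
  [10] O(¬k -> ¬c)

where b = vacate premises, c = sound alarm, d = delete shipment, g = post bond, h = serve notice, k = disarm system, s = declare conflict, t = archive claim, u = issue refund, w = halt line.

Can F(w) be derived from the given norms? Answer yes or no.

No

Premise 5 is O(¬w -> d); even if O(d) held, inferring O(¬w) would be affirming the consequent — invalid.
No other premise forces O(¬w). An ideal world satisfying every premise can still have w true, so F(w) is not derivable.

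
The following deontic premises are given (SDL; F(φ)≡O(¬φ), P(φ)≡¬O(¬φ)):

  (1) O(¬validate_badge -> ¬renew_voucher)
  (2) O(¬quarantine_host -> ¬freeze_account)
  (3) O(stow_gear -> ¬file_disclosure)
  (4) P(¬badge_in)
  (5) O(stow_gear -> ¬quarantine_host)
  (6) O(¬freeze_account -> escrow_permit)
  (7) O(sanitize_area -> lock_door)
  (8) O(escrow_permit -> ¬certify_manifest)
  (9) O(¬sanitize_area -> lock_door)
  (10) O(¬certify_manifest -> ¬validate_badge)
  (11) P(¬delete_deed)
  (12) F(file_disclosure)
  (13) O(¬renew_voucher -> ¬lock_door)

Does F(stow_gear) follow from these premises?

Yes

Premises 9 and 7 cover both cases: O(¬sanitize_area -> lock_door) and O(sanitize_area -> lock_door). Since ¬sanitize_area ∨ sanitize_area is a tautology, O(lock_door) follows.
Premise 13 is O(¬renew_voucher -> ¬lock_door); contrapositively O(lock_door -> renew_voucher). Since O(lock_door) holds, K gives O(renew_voucher).
Premise 1 is O(¬validate_badge -> ¬renew_voucher); contrapositively O(renew_voucher -> validate_badge). Since O(renew_voucher) holds, K gives O(validate_badge).
Premise 10, O(¬certify_manifest -> ¬validate_badge), contraposes to O(validate_badge -> certify_manifest); with O(validate_badge) we get O(certify_manifest).
The contrapositive of premise 8 (O(escrow_permit -> ¬certify_manifest)) is O(certify_manifest -> ¬escrow_permit), and O(certify_manifest) is already established, so O(¬escrow_permit).
The contrapositive of premise 6 (O(¬freeze_account -> escrow_permit)) is O(¬escrow_permit -> freeze_account), and O(¬escrow_permit) is already established, so O(freeze_account).
The contrapositive of premise 2 (O(¬quarantine_host -> ¬freeze_account)) is O(freeze_account -> quarantine_host), and O(freeze_account) is already established, so O(quarantine_host).
Premise 5 is O(stow_gear -> ¬quarantine_host); contrapositively O(quarantine_host -> ¬stow_gear). Since O(quarantine_host) holds, K gives O(¬stow_gear).
Premises 3, 4, 11, 12 do not contribute to this derivation.
So O(¬stow_gear) holds, i.e. F(stow_gear). The claim follows.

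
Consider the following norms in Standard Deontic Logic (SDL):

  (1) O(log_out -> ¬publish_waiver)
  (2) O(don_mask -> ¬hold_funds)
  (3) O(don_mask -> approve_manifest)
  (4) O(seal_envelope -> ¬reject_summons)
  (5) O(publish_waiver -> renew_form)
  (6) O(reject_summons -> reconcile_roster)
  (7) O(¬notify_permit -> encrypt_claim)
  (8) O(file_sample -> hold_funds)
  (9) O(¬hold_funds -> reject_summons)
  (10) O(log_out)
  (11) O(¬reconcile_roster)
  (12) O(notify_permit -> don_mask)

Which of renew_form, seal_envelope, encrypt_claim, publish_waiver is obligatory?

From premise 11 we have O(¬reconcile_roster).
Premise 6, O(reject_summons -> reconcile_roster), contraposes to O(¬reconcile_roster -> ¬reject_summons); with O(¬reconcile_roster) we get O(¬reject_summons).
Premise 9, O(¬hold_funds -> reject_summons), contraposes to O(¬reject_summons -> hold_funds); with O(¬reject_summons) we get O(hold_funds).
Premise 2, O(don_mask -> ¬hold_funds), contraposes to O(hold_funds -> ¬don_mask); with O(hold_funds) we get O(¬don_mask).
The contrapositive of premise 12 (O(notify_permit -> don_mask)) is O(¬don_mask -> ¬notify_permit), and O(¬don_mask) is already established, so O(¬notify_permit).
With premise 7, O(¬notify_permit -> encrypt_claim), the K-axiom yields O(encrypt_claim).
So O(encrypt_claim) holds — encrypt_claim is obligatory. None of the other listed options is made obligatory by any chain of premises.

encrypt_claim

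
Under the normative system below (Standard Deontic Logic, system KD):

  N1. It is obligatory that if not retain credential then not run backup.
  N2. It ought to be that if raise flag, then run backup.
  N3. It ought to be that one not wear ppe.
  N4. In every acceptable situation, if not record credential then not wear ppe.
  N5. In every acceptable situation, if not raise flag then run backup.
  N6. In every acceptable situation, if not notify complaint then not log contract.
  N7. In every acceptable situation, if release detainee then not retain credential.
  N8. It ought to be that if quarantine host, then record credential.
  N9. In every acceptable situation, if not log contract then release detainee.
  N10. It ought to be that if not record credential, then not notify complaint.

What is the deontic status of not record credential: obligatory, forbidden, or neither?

By case analysis on raise_flag: premise 2 gives O(raise_flag → run_backup) and premise 5 gives O(¬raise_flag → run_backup), so O(run_backup) either way.
Premise 1 is O(¬retain_credential → ¬run_backup); contrapositively O(run_backup → retain_credential). Since O(run_backup) holds, K gives O(retain_credential).
Premise 7, O(release_detainee → ¬retain_credential), contraposes to O(retain_credential → ¬release_detainee); with O(retain_credential) we get O(¬release_detainee).
The contrapositive of premise 9 (O(¬log_contract → release_detainee)) is O(¬release_detainee → log_contract), and O(¬release_detainee) is already established, so O(log_contract).
The contrapositive of premise 6 (O(¬notify_complaint → ¬log_contract)) is O(log_contract → notify_complaint), and O(log_contract) is already established, so O(notify_complaint).
Premise 10, O(¬record_credential → ¬notify_complaint), contraposes to O(notify_complaint → record_credential); with O(notify_complaint) we get O(record_credential).
Premises 3, 4, 8 do not contribute to this derivation.
Thus O(record_credential), which is F(¬record_credential): ¬record_credential is forbidden.

Forbidden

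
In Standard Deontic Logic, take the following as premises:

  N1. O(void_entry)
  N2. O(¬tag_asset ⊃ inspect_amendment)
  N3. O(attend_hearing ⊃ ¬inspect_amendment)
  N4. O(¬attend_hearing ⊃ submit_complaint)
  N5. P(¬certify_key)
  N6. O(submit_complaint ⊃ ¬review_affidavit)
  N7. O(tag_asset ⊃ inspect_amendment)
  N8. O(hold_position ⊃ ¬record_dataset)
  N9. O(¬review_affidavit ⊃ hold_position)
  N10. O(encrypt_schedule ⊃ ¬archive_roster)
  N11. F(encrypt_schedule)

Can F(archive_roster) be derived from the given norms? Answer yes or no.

No

Premise 10 is O(encrypt_schedule ⊃ ¬archive_roster), but O(encrypt_schedule) is not derivable from the premises, so it does not yield O(¬archive_roster).
No other premise forces O(¬archive_roster). An ideal world satisfying every premise can still have archive_roster true, so F(archive_roster) is not derivable.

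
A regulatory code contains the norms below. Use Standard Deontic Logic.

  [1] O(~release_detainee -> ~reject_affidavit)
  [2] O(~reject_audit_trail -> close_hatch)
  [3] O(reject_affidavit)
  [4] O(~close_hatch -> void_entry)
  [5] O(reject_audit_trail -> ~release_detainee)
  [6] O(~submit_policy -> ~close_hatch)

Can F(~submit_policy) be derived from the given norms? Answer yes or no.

Yes

Premise 3 states O(reject_affidavit) outright.
The contrapositive of premise 1 (O(~release_detainee -> ~reject_affidavit)) is O(reject_affidavit -> release_detainee), and O(reject_affidavit) is already established, so O(release_detainee).
Premise 5 is O(reject_audit_trail -> ~release_detainee); contrapositively O(release_detainee -> ~reject_audit_trail). Since O(release_detainee) holds, K gives O(~reject_audit_trail).
With premise 2, O(~reject_audit_trail -> close_hatch), the K-axiom yields O(close_hatch).
Premise 6, O(~submit_policy -> ~close_hatch), contraposes to O(close_hatch -> submit_policy); with O(close_hatch) we get O(submit_policy).
Premise 4 does not contribute to this derivation.
So O(submit_policy) holds, i.e. F(~submit_policy). The claim follows.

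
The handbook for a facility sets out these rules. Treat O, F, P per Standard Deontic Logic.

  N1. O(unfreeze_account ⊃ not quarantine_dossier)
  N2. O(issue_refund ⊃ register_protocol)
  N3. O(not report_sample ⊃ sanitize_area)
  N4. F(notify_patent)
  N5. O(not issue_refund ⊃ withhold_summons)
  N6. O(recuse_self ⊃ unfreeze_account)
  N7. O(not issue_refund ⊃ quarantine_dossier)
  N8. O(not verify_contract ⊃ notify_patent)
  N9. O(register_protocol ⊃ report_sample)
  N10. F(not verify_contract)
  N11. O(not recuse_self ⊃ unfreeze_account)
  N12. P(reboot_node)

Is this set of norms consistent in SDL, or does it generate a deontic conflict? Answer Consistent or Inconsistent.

Consistent

Premise 8 is O(not verify_contract ⊃ notify_patent), but O(not verify_contract) is not derivable from the premises, so it does not yield O(notify_patent).
So O(notify_patent) is not derivable, and the apparent clash with O(not notify_patent) does not arise.
A world satisfying every obligation exists (e.g. issue_refund=true, notify_patent=false, quarantine_dossier=false, reboot_node=false, recuse_self=false, register_protocol=true, report_sample=true, sanitize_area=false, unfreeze_account=true, verify_contract=true, withhold_summons=false); no atom is both obligatory and forbidden, so the set is consistent.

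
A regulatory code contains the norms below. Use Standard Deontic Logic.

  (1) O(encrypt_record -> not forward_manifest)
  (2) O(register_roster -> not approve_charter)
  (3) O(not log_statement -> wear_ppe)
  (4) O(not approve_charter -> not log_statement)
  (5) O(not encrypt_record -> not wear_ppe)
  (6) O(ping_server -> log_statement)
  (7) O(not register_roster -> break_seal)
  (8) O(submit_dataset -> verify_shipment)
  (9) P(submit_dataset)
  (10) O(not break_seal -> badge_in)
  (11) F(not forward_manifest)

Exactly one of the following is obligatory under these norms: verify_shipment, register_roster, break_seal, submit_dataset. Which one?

Premise 11, F(not forward_manifest), is equivalent to O(forward_manifest).
The contrapositive of premise 1 (O(encrypt_record -> not forward_manifest)) is O(forward_manifest -> not encrypt_record), and O(forward_manifest) is already established, so O(not encrypt_record).
With premise 5, O(not encrypt_record -> not wear_ppe), the K-axiom yields O(not wear_ppe).
The contrapositive of premise 3 (O(not log_statement -> wear_ppe)) is O(not wear_ppe -> log_statement), and O(not wear_ppe) is already established, so O(log_statement).
Premise 4, O(not approve_charter -> not log_statement), contraposes to O(log_statement -> approve_charter); with O(log_statement) we get O(approve_charter).
The contrapositive of premise 2 (O(register_roster -> not approve_charter)) is O(approve_charter -> not register_roster), and O(approve_charter) is already established, so O(not register_roster).
With premise 7, O(not register_roster -> break_seal), the K-axiom yields O(break_seal).
So O(break_seal) holds — break_seal is obligatory. None of the other listed options is made obligatory by any chain of premises.

break_seal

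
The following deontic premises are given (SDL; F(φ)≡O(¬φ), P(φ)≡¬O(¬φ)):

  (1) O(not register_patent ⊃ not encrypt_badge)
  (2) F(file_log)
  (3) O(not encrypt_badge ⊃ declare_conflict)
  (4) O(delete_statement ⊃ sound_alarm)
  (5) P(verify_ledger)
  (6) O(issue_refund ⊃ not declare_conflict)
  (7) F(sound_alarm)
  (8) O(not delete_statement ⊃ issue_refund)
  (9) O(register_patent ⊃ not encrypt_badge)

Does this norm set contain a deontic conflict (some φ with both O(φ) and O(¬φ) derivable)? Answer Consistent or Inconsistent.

Inconsistent

Premises 9 and 1 cover both cases: O(register_patent ⊃ not encrypt_badge) and O(not register_patent ⊃ not encrypt_badge). Since register_patent ∨ not register_patent is a tautology, O(not encrypt_badge) follows.
Applying K to premise 3 (O(not encrypt_badge ⊃ declare_conflict)) and O(not encrypt_badge) yields O(declare_conflict).
The contrapositive of premise 6 (O(issue_refund ⊃ not declare_conflict)) is O(declare_conflict ⊃ not issue_refund), and O(declare_conflict) is already established, so O(not issue_refund).
The contrapositive of premise 8 (O(not delete_statement ⊃ issue_refund)) is O(not issue_refund ⊃ delete_statement), and O(not issue_refund) is already established, so O(delete_statement).
Premise 4 is O(delete_statement ⊃ sound_alarm); since O(delete_statement), deontic closure gives O(sound_alarm).
But premise 7, F(sound_alarm), means O(not sound_alarm).
We now have both O(sound_alarm) and O(not sound_alarm) — sound_alarm is simultaneously obligatory and forbidden, violating the D-axiom.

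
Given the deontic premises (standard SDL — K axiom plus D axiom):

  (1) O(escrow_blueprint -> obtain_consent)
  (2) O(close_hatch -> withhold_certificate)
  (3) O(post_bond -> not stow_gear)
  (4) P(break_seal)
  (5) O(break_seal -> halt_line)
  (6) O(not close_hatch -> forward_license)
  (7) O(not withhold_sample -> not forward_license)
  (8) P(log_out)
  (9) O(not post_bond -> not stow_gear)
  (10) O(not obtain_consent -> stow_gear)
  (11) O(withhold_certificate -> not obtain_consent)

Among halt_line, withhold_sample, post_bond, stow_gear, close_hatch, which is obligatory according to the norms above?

Premises 3 and 9 cover both cases: O(post_bond -> not stow_gear) and O(not post_bond -> not stow_gear). Since post_bond ∨ not post_bond is a tautology, O(not stow_gear) follows.
Premise 10, O(not obtain_consent -> stow_gear), contraposes to O(not stow_gear -> obtain_consent); with O(not stow_gear) we get O(obtain_consent).
Premise 11, O(withhold_certificate -> not obtain_consent), contraposes to O(obtain_consent -> not withhold_certificate); with O(obtain_consent) we get O(not withhold_certificate).
Premise 2, O(close_hatch -> withhold_certificate), contraposes to O(not withhold_certificate -> not close_hatch); with O(not withhold_certificate) we get O(not close_hatch).
From O(not close_hatch) and premise 6, O(not close_hatch -> forward_license), we obtain O(forward_license).
Premise 7, O(not withhold_sample -> not forward_license), contraposes to O(forward_license -> withhold_sample); with O(forward_license) we get O(withhold_sample).
So O(withhold_sample) holds — withhold_sample is obligatory. None of the other listed options is made obligatory by any chain of premises.

withhold_sample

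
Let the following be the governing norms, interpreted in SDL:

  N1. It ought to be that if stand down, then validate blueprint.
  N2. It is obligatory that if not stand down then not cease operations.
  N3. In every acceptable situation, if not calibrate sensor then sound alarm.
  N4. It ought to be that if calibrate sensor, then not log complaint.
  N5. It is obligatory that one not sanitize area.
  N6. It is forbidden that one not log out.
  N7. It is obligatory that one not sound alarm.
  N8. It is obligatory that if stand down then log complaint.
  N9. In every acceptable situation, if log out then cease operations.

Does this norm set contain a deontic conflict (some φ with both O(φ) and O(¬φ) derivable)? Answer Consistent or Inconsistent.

Premise 7 states O(¬sound_alarm) outright.
The contrapositive of premise 3 (O(¬calibrate_sensor → sound_alarm)) is O(¬sound_alarm → calibrate_sensor), and O(¬sound_alarm) is already established, so O(calibrate_sensor).
Premise 4 is O(calibrate_sensor → ¬log_complaint); since O(calibrate_sensor), deontic closure gives O(¬log_complaint).
Premise 8 is O(stand_down → log_complaint); contrapositively O(¬log_complaint → ¬stand_down). Since O(¬log_complaint) holds, K gives O(¬stand_down).
From O(¬stand_down) and premise 2, O(¬stand_down → ¬cease_operations), we obtain O(¬cease_operations).
The contrapositive of premise 9 (O(log_out → cease_operations)) is O(¬cease_operations → ¬log_out), and O(¬cease_operations) is already established, so O(¬log_out).
However, F(¬log_out) at premise 6 amounts to O(log_out).
We now have both O(¬log_out) and O(log_out) — log_out is simultaneously obligatory and forbidden, violating the D-axiom.

Inconsistent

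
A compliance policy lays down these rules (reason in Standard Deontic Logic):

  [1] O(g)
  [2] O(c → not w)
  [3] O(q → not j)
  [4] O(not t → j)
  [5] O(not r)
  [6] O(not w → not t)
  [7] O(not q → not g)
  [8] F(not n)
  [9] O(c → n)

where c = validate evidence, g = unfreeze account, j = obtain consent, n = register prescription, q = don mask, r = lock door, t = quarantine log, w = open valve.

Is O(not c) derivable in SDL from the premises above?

From premise 1 we have O(g).
The contrapositive of premise 7 (O(not q → not g)) is O(g → q), and O(g) is already established, so O(q).
With premise 3, O(q → not j), the K-axiom yields O(not j).
The contrapositive of premise 4 (O(not t → j)) is O(not j → t), and O(not j) is already established, so O(t).
Premise 6, O(not w → not t), contraposes to O(t → w); with O(t) we get O(w).
Premise 2, O(c → not w), contraposes to O(w → not c); with O(w) we get O(not c).
Premises 5, 8, 9 do not contribute to this derivation.
So O(not c) follows.

Yes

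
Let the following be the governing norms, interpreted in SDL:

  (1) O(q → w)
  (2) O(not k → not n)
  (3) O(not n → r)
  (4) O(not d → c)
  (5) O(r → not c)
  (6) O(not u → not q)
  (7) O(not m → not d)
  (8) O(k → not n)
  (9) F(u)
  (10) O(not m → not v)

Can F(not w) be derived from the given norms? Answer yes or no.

No

Premise 1 is O(q → w), but O(q) is not derivable from the premises, so it does not yield O(w).
No other premise forces O(w). An ideal world satisfying every premise can still have not w true, so F(not w) is not derivable.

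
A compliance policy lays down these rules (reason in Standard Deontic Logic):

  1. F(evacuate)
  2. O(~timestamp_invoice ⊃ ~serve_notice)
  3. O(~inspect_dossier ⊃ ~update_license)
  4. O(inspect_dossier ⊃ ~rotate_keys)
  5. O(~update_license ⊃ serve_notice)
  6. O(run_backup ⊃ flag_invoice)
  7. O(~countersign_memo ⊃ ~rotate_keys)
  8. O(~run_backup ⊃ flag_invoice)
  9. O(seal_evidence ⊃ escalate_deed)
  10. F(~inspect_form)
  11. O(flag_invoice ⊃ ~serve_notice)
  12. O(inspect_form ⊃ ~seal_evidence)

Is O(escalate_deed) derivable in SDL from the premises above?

Premise 9 is O(seal_evidence ⊃ escalate_deed), but O(seal_evidence) is not derivable from the premises, so it does not yield O(escalate_deed).
No other premise forces O(escalate_deed). An ideal world satisfying every premise can still have escalate_deed false, so O(escalate_deed) is not derivable.

No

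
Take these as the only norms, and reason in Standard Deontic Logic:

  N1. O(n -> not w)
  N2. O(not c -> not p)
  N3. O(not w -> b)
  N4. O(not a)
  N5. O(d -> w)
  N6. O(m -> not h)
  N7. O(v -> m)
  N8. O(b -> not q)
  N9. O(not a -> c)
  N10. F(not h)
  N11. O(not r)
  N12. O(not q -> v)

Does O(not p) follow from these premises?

No

Premise 2 is O(not c -> not p), but O(not c) is not derivable from the premises, so it does not yield O(not p).
No other premise forces O(not p). An ideal world satisfying every premise can still have not p false, so O(not p) is not derivable.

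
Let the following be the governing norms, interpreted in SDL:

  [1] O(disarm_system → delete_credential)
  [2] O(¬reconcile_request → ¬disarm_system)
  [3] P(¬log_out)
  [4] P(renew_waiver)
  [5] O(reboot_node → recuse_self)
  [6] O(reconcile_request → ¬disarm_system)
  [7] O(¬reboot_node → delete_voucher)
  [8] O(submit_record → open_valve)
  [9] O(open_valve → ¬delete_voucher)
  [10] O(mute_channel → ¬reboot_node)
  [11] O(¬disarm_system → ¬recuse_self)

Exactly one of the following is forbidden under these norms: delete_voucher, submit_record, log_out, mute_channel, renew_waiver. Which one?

submit_record

By case analysis on reconcile_request: premise 6 gives O(reconcile_request → ¬disarm_system) and premise 2 gives O(¬reconcile_request → ¬disarm_system), so O(¬disarm_system) either way.
Applying K to premise 11 (O(¬disarm_system → ¬recuse_self)) and O(¬disarm_system) yields O(¬recuse_self).
The contrapositive of premise 5 (O(reboot_node → recuse_self)) is O(¬recuse_self → ¬reboot_node), and O(¬recuse_self) is already established, so O(¬reboot_node).
Applying K to premise 7 (O(¬reboot_node → delete_voucher)) and O(¬reboot_node) yields O(delete_voucher).
Premise 9, O(open_valve → ¬delete_voucher), contraposes to O(delete_voucher → ¬open_valve); with O(delete_voucher) we get O(¬open_valve).
Premise 8 is O(submit_record → open_valve); contrapositively O(¬open_valve → ¬submit_record). Since O(¬open_valve) holds, K gives O(¬submit_record).
So O(¬submit_record) holds, i.e. submit_record is forbidden. None of the other listed options is forbidden under the premises.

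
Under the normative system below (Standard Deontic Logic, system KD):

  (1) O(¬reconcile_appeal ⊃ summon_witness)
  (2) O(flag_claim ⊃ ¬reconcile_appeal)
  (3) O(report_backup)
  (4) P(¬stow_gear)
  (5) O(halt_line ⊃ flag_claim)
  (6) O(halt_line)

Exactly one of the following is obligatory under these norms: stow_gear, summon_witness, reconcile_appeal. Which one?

summon_witness

Premise 6 states O(halt_line) outright.
With premise 5, O(halt_line ⊃ flag_claim), the K-axiom yields O(flag_claim).
Applying K to premise 2 (O(flag_claim ⊃ ¬reconcile_appeal)) and O(flag_claim) yields O(¬reconcile_appeal).
Premise 1 is O(¬reconcile_appeal ⊃ summon_witness); since O(¬reconcile_appeal), deontic closure gives O(summon_witness).
So O(summon_witness) holds — summon_witness is obligatory. None of the other listed options is made obligatory by any chain of premises.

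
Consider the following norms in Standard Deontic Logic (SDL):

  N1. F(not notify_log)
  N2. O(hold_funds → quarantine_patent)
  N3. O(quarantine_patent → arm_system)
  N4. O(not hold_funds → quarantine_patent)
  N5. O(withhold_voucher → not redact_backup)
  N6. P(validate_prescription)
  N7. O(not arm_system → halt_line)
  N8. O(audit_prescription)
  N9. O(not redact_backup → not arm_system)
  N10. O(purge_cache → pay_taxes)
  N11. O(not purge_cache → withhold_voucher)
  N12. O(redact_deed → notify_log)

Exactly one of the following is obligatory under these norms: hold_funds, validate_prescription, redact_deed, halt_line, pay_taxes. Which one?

Premises 4 and 2 cover both cases: O(not hold_funds → quarantine_patent) and O(hold_funds → quarantine_patent). Since not hold_funds ∨ hold_funds is a tautology, O(quarantine_patent) follows.
From O(quarantine_patent) and premise 3, O(quarantine_patent → arm_system), we obtain O(arm_system).
The contrapositive of premise 9 (O(not redact_backup → not arm_system)) is O(arm_system → redact_backup), and O(arm_system) is already established, so O(redact_backup).
Premise 5, O(withhold_voucher → not redact_backup), contraposes to O(redact_backup → not withhold_voucher); with O(redact_backup) we get O(not withhold_voucher).
The contrapositive of premise 11 (O(not purge_cache → withhold_voucher)) is O(not withhold_voucher → purge_cache), and O(not withhold_voucher) is already established, so O(purge_cache).
From O(purge_cache) and premise 10, O(purge_cache → pay_taxes), we obtain O(pay_taxes).
So O(pay_taxes) holds — pay_taxes is obligatory. None of the other listed options is made obligatory by any chain of premises.

pay_taxes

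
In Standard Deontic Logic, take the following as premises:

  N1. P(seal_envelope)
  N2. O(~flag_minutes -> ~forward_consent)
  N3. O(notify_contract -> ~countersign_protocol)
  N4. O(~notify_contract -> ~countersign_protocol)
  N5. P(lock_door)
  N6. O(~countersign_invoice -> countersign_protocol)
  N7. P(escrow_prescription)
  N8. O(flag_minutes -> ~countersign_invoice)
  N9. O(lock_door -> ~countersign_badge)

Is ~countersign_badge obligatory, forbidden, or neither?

Neither

Premise 9 is O(lock_door -> ~countersign_badge), but O(lock_door) is not derivable from the premises (the permission P(lock_door) asserts only ~O(~lock_door), not O(lock_door)), so it does not yield O(~countersign_badge).
No premise or chain of K-axiom applications forces O(~countersign_badge), and none forces O(countersign_badge). So ~countersign_badge is neither obligatory nor forbidden under these norms.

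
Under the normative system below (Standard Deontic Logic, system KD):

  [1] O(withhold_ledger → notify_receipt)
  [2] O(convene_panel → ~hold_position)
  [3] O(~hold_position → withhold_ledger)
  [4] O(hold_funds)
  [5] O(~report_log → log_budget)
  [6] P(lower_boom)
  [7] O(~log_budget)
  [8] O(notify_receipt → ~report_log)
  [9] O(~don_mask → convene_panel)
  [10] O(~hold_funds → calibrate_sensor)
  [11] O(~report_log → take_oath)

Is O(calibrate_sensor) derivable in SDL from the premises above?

Premise 10 is O(~hold_funds → calibrate_sensor), but O(~hold_funds) is not derivable from the premises, so it does not yield O(calibrate_sensor).
No other premise forces O(calibrate_sensor). An ideal world satisfying every premise can still have calibrate_sensor false, so O(calibrate_sensor) is not derivable.

No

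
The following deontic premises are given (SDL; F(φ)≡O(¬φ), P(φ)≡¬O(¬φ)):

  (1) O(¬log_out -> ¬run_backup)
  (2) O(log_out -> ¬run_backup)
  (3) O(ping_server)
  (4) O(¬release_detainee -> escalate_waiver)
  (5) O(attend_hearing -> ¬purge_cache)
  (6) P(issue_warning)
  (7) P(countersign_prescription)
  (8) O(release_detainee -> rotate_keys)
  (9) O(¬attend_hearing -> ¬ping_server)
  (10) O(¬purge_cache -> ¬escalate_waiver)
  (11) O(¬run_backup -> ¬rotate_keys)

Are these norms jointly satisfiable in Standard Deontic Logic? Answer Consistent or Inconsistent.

Premises 1 and 2 are O(¬log_out -> ¬run_backup) and O(log_out -> ¬run_backup); every ideal world satisfies ¬log_out or log_out, so in either case ¬run_backup holds — hence O(¬run_backup).
With premise 11, O(¬run_backup -> ¬rotate_keys), the K-axiom yields O(¬rotate_keys).
Premise 8, O(release_detainee -> rotate_keys), contraposes to O(¬rotate_keys -> ¬release_detainee); with O(¬rotate_keys) we get O(¬release_detainee).
With premise 4, O(¬release_detainee -> escalate_waiver), the K-axiom yields O(escalate_waiver).
Premise 10 is O(¬purge_cache -> ¬escalate_waiver); contrapositively O(escalate_waiver -> purge_cache). Since O(escalate_waiver) holds, K gives O(purge_cache).
Premise 5 is O(attend_hearing -> ¬purge_cache); contrapositively O(purge_cache -> ¬attend_hearing). Since O(purge_cache) holds, K gives O(¬attend_hearing).
With premise 9, O(¬attend_hearing -> ¬ping_server), the K-axiom yields O(¬ping_server).
Yet premise 3 states O(ping_server).
We now have both O(¬ping_server) and O(ping_server) — ping_server is simultaneously obligatory and forbidden, violating the D-axiom.

Inconsistent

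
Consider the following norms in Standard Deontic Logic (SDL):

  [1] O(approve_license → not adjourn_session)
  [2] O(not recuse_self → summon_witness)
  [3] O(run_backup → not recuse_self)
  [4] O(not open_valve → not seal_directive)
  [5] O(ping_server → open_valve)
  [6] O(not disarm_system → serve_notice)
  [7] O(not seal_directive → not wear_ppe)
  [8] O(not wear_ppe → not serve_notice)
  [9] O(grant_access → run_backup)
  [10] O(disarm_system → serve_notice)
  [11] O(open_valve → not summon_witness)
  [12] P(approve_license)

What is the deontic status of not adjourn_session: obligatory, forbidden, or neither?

Neither

Premise 1 is O(approve_license → not adjourn_session), but O(approve_license) is not derivable from the premises (the permission P(approve_license) asserts only not O(not approve_license), not O(approve_license)), so it does not yield O(not adjourn_session).
No premise or chain of K-axiom applications forces O(not adjourn_session), and none forces O(adjourn_session). So not adjourn_session is neither obligatory nor forbidden under these norms.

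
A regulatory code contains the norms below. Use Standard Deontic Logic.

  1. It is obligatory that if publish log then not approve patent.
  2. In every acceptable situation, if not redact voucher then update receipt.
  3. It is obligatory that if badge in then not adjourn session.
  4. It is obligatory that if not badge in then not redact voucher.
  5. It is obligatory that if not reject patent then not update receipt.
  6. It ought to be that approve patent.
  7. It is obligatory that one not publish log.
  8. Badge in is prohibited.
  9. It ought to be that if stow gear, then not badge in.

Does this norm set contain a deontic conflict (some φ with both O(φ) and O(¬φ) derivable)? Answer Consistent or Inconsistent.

Consistent

Premise 1 is O(publish_log → ¬approve_patent), but O(publish_log) is not derivable from the premises, so it does not yield O(¬approve_patent).
So O(¬approve_patent) is not derivable, and the apparent clash with O(approve_patent) does not arise.
A world satisfying every obligation exists (e.g. adjourn_session=false, approve_patent=true, badge_in=false, publish_log=false, redact_voucher=false, reject_patent=true, stow_gear=false, update_receipt=true); no atom is both obligatory and forbidden, so the set is consistent.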